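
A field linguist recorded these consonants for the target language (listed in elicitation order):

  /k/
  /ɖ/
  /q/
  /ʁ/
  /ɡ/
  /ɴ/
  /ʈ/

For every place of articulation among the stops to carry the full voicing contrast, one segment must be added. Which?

/ɢ/

retroflex: voiceless /ʈ/, voiced /ɖ/.
velar: voiceless /k/, voiced /ɡ/.
uvular: voiceless /q/, voiced —.
The uvular row has no voiced member, so the gap is the voiced uvular stop /ɢ/.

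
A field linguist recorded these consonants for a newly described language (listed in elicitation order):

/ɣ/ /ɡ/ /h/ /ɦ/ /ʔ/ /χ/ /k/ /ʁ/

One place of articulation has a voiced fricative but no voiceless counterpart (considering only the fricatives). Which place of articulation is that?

velar

velar: voiceless —, voiced /ɣ/.
uvular: voiceless /χ/, voiced /ʁ/.
glottal: voiceless /h/, voiced /ɦ/.
Every place of articulation has a voiceless member except velar, where /x/ would be expected.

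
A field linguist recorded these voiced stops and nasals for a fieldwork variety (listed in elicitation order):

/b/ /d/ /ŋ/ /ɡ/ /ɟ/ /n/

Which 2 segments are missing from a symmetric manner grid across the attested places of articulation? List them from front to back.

/m/, /ɲ/

bilabial: oral stop /b/, nasal —.
alveolar: oral stop /d/, nasal /n/.
palatal: oral stop /ɟ/, nasal —.
velar: oral stop /ɡ/, nasal /ŋ/.
Gaps, from front to back: bilabial lacks nasal (/m/); palatal lacks nasal (/ɲ/).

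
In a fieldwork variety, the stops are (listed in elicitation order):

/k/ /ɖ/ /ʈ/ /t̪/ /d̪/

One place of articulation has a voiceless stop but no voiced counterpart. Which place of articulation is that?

Voiceless: /t̪/ (dental), /ʈ/ (retroflex), /k/ (velar).
Voiced: /d̪/ (dental), /ɖ/ (retroflex).
Every place of articulation has a voiced member except velar, where /ɡ/ would be expected.

velar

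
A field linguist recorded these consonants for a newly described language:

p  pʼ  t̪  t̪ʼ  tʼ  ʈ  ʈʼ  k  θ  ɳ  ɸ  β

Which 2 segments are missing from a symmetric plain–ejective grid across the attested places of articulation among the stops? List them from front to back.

/t/, /kʼ/

Plain: /p/ (bilabial), /t̪/ (dental), /ʈ/ (retroflex), /k/ (velar).
Ejective: /pʼ/ (bilabial), /t̪ʼ/ (dental), /tʼ/ (alveolar), /ʈʼ/ (retroflex).
Gaps, from front to back: alveolar lacks plain (/t/); velar lacks ejective (/kʼ/).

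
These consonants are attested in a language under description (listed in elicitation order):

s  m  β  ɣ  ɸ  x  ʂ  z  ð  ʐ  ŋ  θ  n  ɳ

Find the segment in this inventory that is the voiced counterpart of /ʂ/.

/ʐ/

/ʂ/ is a voiceless retroflex fricative.
The voiced counterpart is a voiced retroflex fricative — in this inventory, /ʐ/.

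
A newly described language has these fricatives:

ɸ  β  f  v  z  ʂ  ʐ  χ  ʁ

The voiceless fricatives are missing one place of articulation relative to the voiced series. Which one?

alveolar

place of articulation  voiceless  voiced  
bilabial          ɸ         β       
labiodental       f         v       
alveolar          —         z       
retroflex         ʂ         ʐ       
uvular            χ         ʁ       
Every place of articulation has a voiceless member except alveolar, where /s/ would be expected.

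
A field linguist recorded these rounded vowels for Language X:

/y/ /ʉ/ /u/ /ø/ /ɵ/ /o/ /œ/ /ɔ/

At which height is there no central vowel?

low-mid

Front: /y/ (high), /ø/ (high-mid), /œ/ (low-mid).
Central: /ʉ/ (high), /ɵ/ (high-mid).
Back: /u/ (high), /o/ (high-mid), /ɔ/ (low-mid).
Every height has a central member except low-mid, where /ɞ/ would be expected.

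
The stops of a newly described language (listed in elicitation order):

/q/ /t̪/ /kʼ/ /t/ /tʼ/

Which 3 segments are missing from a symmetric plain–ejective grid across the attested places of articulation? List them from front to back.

place of articulation  plain     ejective
dental            t̪        —       
alveolar          t         tʼ      
velar             —         kʼ      
uvular            q         —       
Gaps, from front to back: dental lacks ejective (/t̪ʼ/); velar lacks plain (/k/); uvular lacks ejective (/qʼ/).

/t̪ʼ/, /k/, /qʼ/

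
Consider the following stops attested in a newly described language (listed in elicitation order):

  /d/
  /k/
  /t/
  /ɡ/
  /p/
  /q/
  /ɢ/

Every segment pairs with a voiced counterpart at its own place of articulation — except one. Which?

Alveolar: /t/ ~ /d/
Velar: /k/ ~ /ɡ/
Uvular: /q/ ~ /ɢ/
Bilabial: only /p/ (voiceless); no voiced partner.
So /p/ is the unpaired segment.

/p/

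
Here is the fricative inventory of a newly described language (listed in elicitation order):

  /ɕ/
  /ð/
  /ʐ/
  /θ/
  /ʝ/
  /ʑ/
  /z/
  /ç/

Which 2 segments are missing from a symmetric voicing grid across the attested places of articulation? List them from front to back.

place of articulation  voiceless  voiced  
dental            θ         ð       
alveolar          —         z       
retroflex         —         ʐ       
alveolo-palatal   ɕ         ʑ       
palatal           ç         ʝ       
Gaps, from front to back: alveolar lacks voiceless (/s/); retroflex lacks voiceless (/ʂ/).

/s/, /ʂ/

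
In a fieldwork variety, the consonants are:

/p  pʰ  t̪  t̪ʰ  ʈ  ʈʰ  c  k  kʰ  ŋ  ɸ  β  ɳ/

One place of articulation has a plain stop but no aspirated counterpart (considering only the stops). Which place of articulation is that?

bilabial: plain /p/, aspirated /pʰ/.
dental: plain /t̪/, aspirated /t̪ʰ/.
retroflex: plain /ʈ/, aspirated /ʈʰ/.
palatal: plain /c/, aspirated —.
velar: plain /k/, aspirated /kʰ/.
Every place of articulation has an aspirated member except palatal, where /cʰ/ would be expected.

palatal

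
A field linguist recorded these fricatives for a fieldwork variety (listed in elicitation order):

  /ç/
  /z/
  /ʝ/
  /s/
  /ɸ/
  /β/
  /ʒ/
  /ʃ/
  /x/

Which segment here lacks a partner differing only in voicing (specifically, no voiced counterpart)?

Bilabial: /ɸ/ ~ /β/
Alveolar: /s/ ~ /z/
Postalveolar: /ʃ/ ~ /ʒ/
Palatal: /ç/ ~ /ʝ/
Velar: only /x/ (voiceless); no voiced partner.
So /x/ is the unpaired segment.

/x/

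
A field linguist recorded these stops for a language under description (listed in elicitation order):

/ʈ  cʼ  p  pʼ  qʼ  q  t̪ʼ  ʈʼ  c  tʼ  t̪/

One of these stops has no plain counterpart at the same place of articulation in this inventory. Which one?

Bilabial: /p/ ~ /pʼ/
Dental: /t̪/ ~ /t̪ʼ/
Retroflex: /ʈ/ ~ /ʈʼ/
Palatal: /c/ ~ /cʼ/
Uvular: /q/ ~ /qʼ/
Alveolar: only /tʼ/ (ejective); no plain partner.
So /tʼ/ is the unpaired segment.

/tʼ/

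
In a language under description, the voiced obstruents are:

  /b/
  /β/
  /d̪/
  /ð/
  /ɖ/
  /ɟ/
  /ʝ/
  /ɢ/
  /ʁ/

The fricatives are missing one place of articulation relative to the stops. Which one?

retroflex

bilabial: stop /b/, fricative /β/.
dental: stop /d̪/, fricative /ð/.
retroflex: stop /ɖ/, fricative —.
palatal: stop /ɟ/, fricative /ʝ/.
uvular: stop /ɢ/, fricative /ʁ/.
Every place of articulation has a fricative member except retroflex, where /ʐ/ would be expected.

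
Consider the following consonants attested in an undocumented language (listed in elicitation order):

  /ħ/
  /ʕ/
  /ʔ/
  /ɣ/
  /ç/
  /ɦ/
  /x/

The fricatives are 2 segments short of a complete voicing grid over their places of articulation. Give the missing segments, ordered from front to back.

/ʝ/, /h/

place of articulation  voiceless  voiced  
palatal           ç         —       
velar             x         ɣ       
pharyngeal        ħ         ʕ       
glottal           —         ɦ       
Gaps, from front to back: palatal lacks voiced (/ʝ/); glottal lacks voiceless (/h/).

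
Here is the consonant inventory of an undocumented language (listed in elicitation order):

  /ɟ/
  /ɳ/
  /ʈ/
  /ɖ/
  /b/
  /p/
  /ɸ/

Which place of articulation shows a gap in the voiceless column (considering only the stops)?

palatal

place of articulation  voiceless  voiced  
bilabial          p         b       
retroflex         ʈ         ɖ       
palatal           —         ɟ       
Every place of articulation has a voiceless member except palatal, where /c/ would be expected.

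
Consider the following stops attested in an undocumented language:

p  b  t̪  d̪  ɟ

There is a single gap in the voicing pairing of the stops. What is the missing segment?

/c/

bilabial: voiceless /p/, voiced /b/.
dental: voiceless /t̪/, voiced /d̪/.
palatal: voiceless —, voiced /ɟ/.
The palatal row has no voiceless member, so the gap is the voiceless palatal stop /c/.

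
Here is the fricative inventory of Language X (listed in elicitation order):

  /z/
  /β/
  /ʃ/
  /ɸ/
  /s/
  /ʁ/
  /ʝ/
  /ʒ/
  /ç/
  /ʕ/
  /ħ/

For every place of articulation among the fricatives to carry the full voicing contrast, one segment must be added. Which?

/χ/

Voiceless: /ɸ/ (bilabial), /s/ (alveolar), /ʃ/ (postalveolar), /ç/ (palatal), /ħ/ (pharyngeal).
Voiced: /β/ (bilabial), /z/ (alveolar), /ʒ/ (postalveolar), /ʝ/ (palatal), /ʁ/ (uvular), /ʕ/ (pharyngeal).
The uvular row has no voiceless member, so the gap is the voiceless uvular fricative /χ/.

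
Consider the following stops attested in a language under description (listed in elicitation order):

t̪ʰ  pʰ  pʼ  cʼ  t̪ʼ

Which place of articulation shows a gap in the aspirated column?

bilabial: aspirated /pʰ/, ejective /pʼ/.
dental: aspirated /t̪ʰ/, ejective /t̪ʼ/.
palatal: aspirated —, ejective /cʼ/.
Every place of articulation has an aspirated member except palatal, where /cʰ/ would be expected.

palatal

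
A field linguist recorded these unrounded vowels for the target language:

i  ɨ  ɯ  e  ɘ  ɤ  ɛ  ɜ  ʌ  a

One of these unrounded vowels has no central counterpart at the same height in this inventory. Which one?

High: /i/ ~ /ɨ/ ~ /ɯ/
High-mid: /e/ ~ /ɘ/ ~ /ɤ/
Low-mid: /ɛ/ ~ /ɜ/ ~ /ʌ/
Low: only /a/ (front); no central partner.
So /a/ is the unpaired segment.

/a/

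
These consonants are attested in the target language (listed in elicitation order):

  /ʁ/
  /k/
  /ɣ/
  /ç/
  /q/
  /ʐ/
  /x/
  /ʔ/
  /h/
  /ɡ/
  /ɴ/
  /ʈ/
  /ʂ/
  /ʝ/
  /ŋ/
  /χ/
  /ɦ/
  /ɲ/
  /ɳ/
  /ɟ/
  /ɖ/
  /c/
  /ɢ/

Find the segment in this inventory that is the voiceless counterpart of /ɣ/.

/x/

/ɣ/ is a voiced velar fricative.
The voiceless counterpart is a voiceless velar fricative — in this inventory, /x/.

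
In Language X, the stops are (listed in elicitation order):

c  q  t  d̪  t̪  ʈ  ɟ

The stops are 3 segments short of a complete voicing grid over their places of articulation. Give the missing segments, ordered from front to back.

Voiceless: /t̪/ (dental), /t/ (alveolar), /ʈ/ (retroflex), /c/ (palatal), /q/ (uvular).
Voiced: /d̪/ (dental), /ɟ/ (palatal).
Gaps, from front to back: alveolar lacks voiced (/d/); retroflex lacks voiced (/ɖ/); uvular lacks voiced (/ɢ/).

/d/, /ɖ/, /ɢ/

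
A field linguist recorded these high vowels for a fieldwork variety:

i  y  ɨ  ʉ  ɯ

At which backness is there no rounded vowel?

backness          unrounded  rounded 
front             i         y       
central           ɨ         ʉ       
back              ɯ         —       
Every backness has a rounded member except back, where /u/ would be expected.

back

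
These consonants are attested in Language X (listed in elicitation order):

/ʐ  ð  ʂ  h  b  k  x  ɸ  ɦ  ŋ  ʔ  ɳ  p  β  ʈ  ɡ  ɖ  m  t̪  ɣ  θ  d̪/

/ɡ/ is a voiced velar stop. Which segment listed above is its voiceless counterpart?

The voiceless counterpart is a voiceless velar stop — in this inventory, /k/.

/k/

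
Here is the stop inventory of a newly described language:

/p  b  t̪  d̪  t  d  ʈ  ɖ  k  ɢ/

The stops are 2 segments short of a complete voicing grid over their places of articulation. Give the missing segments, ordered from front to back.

place of articulation  voiceless  voiced  
bilabial          p         b       
dental            t̪        d̪      
alveolar          t         d       
retroflex         ʈ         ɖ       
velar             k         —       
uvular            —         ɢ       
Gaps, from front to back: velar lacks voiced (/ɡ/); uvular lacks voiceless (/q/).

/ɡ/, /q/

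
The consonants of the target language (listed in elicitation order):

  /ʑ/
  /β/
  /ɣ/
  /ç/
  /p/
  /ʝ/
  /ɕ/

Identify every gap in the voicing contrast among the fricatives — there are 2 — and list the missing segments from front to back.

/ɸ/, /x/

bilabial: voiceless —, voiced /β/.
alveolo-palatal: voiceless /ɕ/, voiced /ʑ/.
palatal: voiceless /ç/, voiced /ʝ/.
velar: voiceless —, voiced /ɣ/.
Gaps, from front to back: bilabial lacks voiceless (/ɸ/); velar lacks voiceless (/x/).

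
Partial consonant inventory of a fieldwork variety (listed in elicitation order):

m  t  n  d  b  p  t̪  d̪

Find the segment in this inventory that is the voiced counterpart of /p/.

/b/

/p/ is a voiceless bilabial stop.
The voiced counterpart is a voiced bilabial stop — in this inventory, /b/.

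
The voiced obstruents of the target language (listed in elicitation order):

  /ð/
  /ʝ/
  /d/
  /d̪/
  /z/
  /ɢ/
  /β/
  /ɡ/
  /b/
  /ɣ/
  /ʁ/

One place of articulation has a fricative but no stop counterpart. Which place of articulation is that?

Stop: /b/ (bilabial), /d̪/ (dental), /d/ (alveolar), /ɡ/ (velar), /ɢ/ (uvular).
Fricative: /β/ (bilabial), /ð/ (dental), /z/ (alveolar), /ʝ/ (palatal), /ɣ/ (velar), /ʁ/ (uvular).
Every place of articulation has a stop member except palatal, where /ɟ/ would be expected.

palatal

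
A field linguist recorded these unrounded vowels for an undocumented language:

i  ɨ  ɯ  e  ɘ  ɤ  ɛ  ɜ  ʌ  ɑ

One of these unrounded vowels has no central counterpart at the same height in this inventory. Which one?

/ɑ/

High: /i/ ~ /ɨ/ ~ /ɯ/
High-mid: /e/ ~ /ɘ/ ~ /ɤ/
Low-mid: /ɛ/ ~ /ɜ/ ~ /ʌ/
Low: only /ɑ/ (back); no central partner.
So /ɑ/ is the unpaired segment.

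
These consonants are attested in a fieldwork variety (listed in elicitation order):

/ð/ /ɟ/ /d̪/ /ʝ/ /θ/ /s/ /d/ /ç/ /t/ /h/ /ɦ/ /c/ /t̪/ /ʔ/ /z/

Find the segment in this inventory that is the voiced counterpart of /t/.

/t/ is a voiceless alveolar stop.
The voiced counterpart is a voiced alveolar stop — in this inventory, /d/.

/d/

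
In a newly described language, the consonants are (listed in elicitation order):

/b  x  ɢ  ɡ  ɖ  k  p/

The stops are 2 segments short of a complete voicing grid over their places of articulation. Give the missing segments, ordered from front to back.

bilabial: voiceless /p/, voiced /b/.
retroflex: voiceless —, voiced /ɖ/.
velar: voiceless /k/, voiced /ɡ/.
uvular: voiceless —, voiced /ɢ/.
Gaps, from front to back: retroflex lacks voiceless (/ʈ/); uvular lacks voiceless (/q/).

/ʈ/, /q/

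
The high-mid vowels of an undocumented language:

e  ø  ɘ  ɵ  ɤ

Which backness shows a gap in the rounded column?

Unrounded: /e/ (front), /ɘ/ (central), /ɤ/ (back).
Rounded: /ø/ (front), /ɵ/ (central).
Every backness has a rounded member except back, where /o/ would be expected.

back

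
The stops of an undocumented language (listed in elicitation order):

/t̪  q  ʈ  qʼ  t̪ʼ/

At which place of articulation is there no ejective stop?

retroflex

dental: plain /t̪/, ejective /t̪ʼ/.
retroflex: plain /ʈ/, ejective —.
uvular: plain /q/, ejective /qʼ/.
Every place of articulation has an ejective member except retroflex, where /ʈʼ/ would be expected.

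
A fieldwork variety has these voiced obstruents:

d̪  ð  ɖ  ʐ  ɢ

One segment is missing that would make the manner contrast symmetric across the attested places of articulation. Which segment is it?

place of articulation  stop      fricative
dental            d̪        ð       
retroflex         ɖ         ʐ       
uvular            ɢ         —       
The uvular row has no fricative member, so the gap is the uvular fricative /ʁ/.

/ʁ/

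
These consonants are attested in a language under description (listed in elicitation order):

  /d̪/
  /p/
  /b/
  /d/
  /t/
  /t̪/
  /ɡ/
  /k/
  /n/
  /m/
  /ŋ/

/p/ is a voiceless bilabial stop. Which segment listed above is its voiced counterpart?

The voiced counterpart is a voiced bilabial stop — in this inventory, /b/.

/b/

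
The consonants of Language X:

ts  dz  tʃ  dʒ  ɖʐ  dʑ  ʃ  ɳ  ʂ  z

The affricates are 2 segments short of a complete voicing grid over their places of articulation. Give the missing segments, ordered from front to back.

place of articulation  voiceless  voiced  
alveolar          ts        dz      
postalveolar      tʃ        dʒ      
retroflex         —         ɖʐ      
alveolo-palatal   —         dʑ      
Gaps, from front to back: retroflex lacks voiceless (/ʈʂ/); alveolo-palatal lacks voiceless (/tɕ/).

/ʈʂ/, /tɕ/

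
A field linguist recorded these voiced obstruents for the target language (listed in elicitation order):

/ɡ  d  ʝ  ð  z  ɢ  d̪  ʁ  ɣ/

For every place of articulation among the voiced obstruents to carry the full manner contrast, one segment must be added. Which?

/ɟ/

place of articulation  stop      fricative
dental            d̪        ð       
alveolar          d         z       
palatal           —         ʝ       
velar             ɡ         ɣ       
uvular            ɢ         ʁ       
The palatal row has no stop member, so the gap is the palatal stop /ɟ/.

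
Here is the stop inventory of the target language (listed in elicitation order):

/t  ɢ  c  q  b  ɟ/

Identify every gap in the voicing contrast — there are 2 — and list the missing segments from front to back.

/p/, /d/

Voiceless: /t/ (alveolar), /c/ (palatal), /q/ (uvular).
Voiced: /b/ (bilabial), /ɟ/ (palatal), /ɢ/ (uvular).
Gaps, from front to back: bilabial lacks voiceless (/p/); alveolar lacks voiced (/d/).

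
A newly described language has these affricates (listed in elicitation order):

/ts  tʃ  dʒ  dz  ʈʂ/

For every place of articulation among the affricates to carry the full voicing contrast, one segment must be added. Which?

/ɖʐ/

alveolar: voiceless /ts/, voiced /dz/.
postalveolar: voiceless /tʃ/, voiced /dʒ/.
retroflex: voiceless /ʈʂ/, voiced —.
The retroflex row has no voiced member, so the gap is the voiced retroflex affricate /ɖʐ/.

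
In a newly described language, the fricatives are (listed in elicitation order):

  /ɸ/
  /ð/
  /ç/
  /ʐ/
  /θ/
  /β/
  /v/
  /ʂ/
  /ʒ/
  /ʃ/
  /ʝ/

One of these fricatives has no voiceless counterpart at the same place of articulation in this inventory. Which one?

/v/

Bilabial: /ɸ/ ~ /β/
Dental: /θ/ ~ /ð/
Postalveolar: /ʃ/ ~ /ʒ/
Retroflex: /ʂ/ ~ /ʐ/
Palatal: /ç/ ~ /ʝ/
Labiodental: only /v/ (voiced); no voiceless partner.
So /v/ is the unpaired segment.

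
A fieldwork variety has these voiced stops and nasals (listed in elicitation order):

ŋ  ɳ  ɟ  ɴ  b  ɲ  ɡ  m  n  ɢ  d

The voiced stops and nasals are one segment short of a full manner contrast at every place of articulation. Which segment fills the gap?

/ɖ/

Oral stop: /b/ (bilabial), /d/ (alveolar), /ɟ/ (palatal), /ɡ/ (velar), /ɢ/ (uvular).
Nasal: /m/ (bilabial), /n/ (alveolar), /ɳ/ (retroflex), /ɲ/ (palatal), /ŋ/ (velar), /ɴ/ (uvular).
The retroflex row has no oral stop member, so the gap is the retroflex oral stop /ɖ/.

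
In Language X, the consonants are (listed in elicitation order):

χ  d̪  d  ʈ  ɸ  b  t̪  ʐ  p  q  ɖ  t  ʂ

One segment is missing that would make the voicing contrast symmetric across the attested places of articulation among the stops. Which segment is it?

/ɢ/

place of articulation  voiceless  voiced  
bilabial          p         b       
dental            t̪        d̪      
alveolar          t         d       
retroflex         ʈ         ɖ       
uvular            q         —       
The uvular row has no voiced member, so the gap is the voiced uvular stop /ɢ/.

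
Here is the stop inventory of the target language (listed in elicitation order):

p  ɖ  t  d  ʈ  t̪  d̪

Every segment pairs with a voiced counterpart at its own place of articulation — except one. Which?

Dental: /t̪/ ~ /d̪/
Alveolar: /t/ ~ /d/
Retroflex: /ʈ/ ~ /ɖ/
Bilabial: only /p/ (voiceless); no voiced partner.
So /p/ is the unpaired segment.

/p/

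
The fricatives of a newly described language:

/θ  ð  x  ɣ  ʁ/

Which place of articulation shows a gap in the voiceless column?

uvular

place of articulation  voiceless  voiced  
dental            θ         ð       
velar             x         ɣ       
uvular            —         ʁ       
Every place of articulation has a voiceless member except uvular, where /χ/ would be expected.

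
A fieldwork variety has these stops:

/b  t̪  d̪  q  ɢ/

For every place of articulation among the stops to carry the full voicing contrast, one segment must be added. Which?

/p/

Voiceless: /t̪/ (dental), /q/ (uvular).
Voiced: /b/ (bilabial), /d̪/ (dental), /ɢ/ (uvular).
The bilabial row has no voiceless member, so the gap is the voiceless bilabial stop /p/.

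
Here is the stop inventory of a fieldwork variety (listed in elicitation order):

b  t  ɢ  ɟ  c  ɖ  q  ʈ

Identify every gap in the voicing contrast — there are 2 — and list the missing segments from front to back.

/p/, /d/

bilabial: voiceless —, voiced /b/.
alveolar: voiceless /t/, voiced —.
retroflex: voiceless /ʈ/, voiced /ɖ/.
palatal: voiceless /c/, voiced /ɟ/.
uvular: voiceless /q/, voiced /ɢ/.
Gaps, from front to back: bilabial lacks voiceless (/p/); alveolar lacks voiced (/d/).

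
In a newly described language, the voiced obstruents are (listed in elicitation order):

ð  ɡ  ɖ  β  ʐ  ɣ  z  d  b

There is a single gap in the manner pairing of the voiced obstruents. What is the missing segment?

/d̪/

bilabial: stop /b/, fricative /β/.
dental: stop —, fricative /ð/.
alveolar: stop /d/, fricative /z/.
retroflex: stop /ɖ/, fricative /ʐ/.
velar: stop /ɡ/, fricative /ɣ/.
The dental row has no stop member, so the gap is the dental stop /d̪/.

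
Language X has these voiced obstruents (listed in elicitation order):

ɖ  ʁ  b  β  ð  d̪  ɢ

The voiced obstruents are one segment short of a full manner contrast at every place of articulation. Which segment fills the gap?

/ʐ/

bilabial: stop /b/, fricative /β/.
dental: stop /d̪/, fricative /ð/.
retroflex: stop /ɖ/, fricative —.
uvular: stop /ɢ/, fricative /ʁ/.
The retroflex row has no fricative member, so the gap is the retroflex fricative /ʐ/.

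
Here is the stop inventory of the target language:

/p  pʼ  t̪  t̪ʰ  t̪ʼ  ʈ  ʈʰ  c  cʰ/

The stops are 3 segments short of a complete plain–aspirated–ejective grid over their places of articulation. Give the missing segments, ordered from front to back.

/pʰ/, /ʈʼ/, /cʼ/

place of articulation  plain     aspirated  ejective
bilabial          p         —         pʼ      
dental            t̪        t̪ʰ       t̪ʼ     
retroflex         ʈ         ʈʰ        —       
palatal           c         cʰ        —       
Gaps, from front to back: bilabial lacks aspirated (/pʰ/); retroflex lacks ejective (/ʈʼ/); palatal lacks ejective (/cʼ/).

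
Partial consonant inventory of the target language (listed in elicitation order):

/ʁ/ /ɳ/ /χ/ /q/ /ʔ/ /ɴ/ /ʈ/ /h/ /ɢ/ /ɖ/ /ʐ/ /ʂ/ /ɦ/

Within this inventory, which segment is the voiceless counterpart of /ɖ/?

/ɖ/ is a voiced retroflex stop.
The voiceless counterpart is a voiceless retroflex stop — in this inventory, /ʈ/.

/ʈ/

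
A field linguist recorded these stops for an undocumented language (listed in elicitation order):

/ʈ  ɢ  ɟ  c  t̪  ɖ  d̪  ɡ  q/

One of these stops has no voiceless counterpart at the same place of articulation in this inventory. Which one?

/ɡ/

Dental: /t̪/ ~ /d̪/
Retroflex: /ʈ/ ~ /ɖ/
Palatal: /c/ ~ /ɟ/
Uvular: /q/ ~ /ɢ/
Velar: only /ɡ/ (voiced); no voiceless partner.
So /ɡ/ is the unpaired segment.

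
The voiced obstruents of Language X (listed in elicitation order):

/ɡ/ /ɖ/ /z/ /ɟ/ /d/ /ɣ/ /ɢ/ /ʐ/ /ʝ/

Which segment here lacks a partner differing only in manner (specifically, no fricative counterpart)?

Alveolar: /d/ ~ /z/
Retroflex: /ɖ/ ~ /ʐ/
Palatal: /ɟ/ ~ /ʝ/
Velar: /ɡ/ ~ /ɣ/
Uvular: only /ɢ/ (stop); no fricative partner.
So /ɢ/ is the unpaired segment.

/ɢ/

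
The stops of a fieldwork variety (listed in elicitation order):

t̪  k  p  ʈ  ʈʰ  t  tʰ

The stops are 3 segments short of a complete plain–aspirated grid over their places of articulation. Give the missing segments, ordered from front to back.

bilabial: plain /p/, aspirated —.
dental: plain /t̪/, aspirated —.
alveolar: plain /t/, aspirated /tʰ/.
retroflex: plain /ʈ/, aspirated /ʈʰ/.
velar: plain /k/, aspirated —.
Gaps, from front to back: bilabial lacks aspirated (/pʰ/); dental lacks aspirated (/t̪ʰ/); velar lacks aspirated (/kʰ/).

/pʰ/, /t̪ʰ/, /kʰ/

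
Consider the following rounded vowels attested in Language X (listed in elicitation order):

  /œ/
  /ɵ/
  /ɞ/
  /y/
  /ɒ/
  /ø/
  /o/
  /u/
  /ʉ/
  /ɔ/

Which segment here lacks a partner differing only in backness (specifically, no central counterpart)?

/ɒ/

High: /y/ ~ /ʉ/ ~ /u/
High-mid: /ø/ ~ /ɵ/ ~ /o/
Low-mid: /œ/ ~ /ɞ/ ~ /ɔ/
Low: only /ɒ/ (back); no central partner.
So /ɒ/ is the unpaired segment.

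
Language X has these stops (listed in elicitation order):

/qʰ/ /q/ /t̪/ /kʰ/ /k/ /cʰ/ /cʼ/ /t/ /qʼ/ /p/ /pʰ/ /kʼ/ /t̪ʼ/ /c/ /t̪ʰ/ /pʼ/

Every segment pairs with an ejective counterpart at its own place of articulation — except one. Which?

Bilabial: /p/ ~ /pʰ/ ~ /pʼ/
Dental: /t̪/ ~ /t̪ʰ/ ~ /t̪ʼ/
Palatal: /c/ ~ /cʰ/ ~ /cʼ/
Velar: /k/ ~ /kʰ/ ~ /kʼ/
Uvular: /q/ ~ /qʰ/ ~ /qʼ/
Alveolar: only /t/ (plain); no ejective partner.
So /t/ is the unpaired segment.

/t/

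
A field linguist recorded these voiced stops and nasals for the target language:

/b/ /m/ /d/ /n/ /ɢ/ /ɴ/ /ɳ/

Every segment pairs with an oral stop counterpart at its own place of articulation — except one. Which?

Bilabial: /b/ ~ /m/
Alveolar: /d/ ~ /n/
Uvular: /ɢ/ ~ /ɴ/
Retroflex: only /ɳ/ (nasal); no oral stop partner.
So /ɳ/ is the unpaired segment.

/ɳ/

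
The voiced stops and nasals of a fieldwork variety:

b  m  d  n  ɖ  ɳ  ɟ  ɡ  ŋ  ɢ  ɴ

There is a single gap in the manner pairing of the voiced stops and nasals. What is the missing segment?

/ɲ/

place of articulation  oral stop  nasal   
bilabial          b         m       
alveolar          d         n       
retroflex         ɖ         ɳ       
palatal           ɟ         —       
velar             ɡ         ŋ       
uvular            ɢ         ɴ       
The palatal row has no nasal member, so the gap is the palatal nasal /ɲ/.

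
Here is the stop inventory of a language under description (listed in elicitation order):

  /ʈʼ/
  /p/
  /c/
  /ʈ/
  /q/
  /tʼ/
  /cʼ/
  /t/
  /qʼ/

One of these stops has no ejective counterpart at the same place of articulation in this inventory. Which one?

/p/

Alveolar: /t/ ~ /tʼ/
Retroflex: /ʈ/ ~ /ʈʼ/
Palatal: /c/ ~ /cʼ/
Uvular: /q/ ~ /qʼ/
Bilabial: only /p/ (plain); no ejective partner.
So /p/ is the unpaired segment.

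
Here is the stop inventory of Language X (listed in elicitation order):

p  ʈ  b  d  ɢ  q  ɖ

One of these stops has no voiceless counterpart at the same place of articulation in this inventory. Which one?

Bilabial: /p/ ~ /b/
Retroflex: /ʈ/ ~ /ɖ/
Uvular: /q/ ~ /ɢ/
Alveolar: only /d/ (voiced); no voiceless partner.
So /d/ is the unpaired segment.

/d/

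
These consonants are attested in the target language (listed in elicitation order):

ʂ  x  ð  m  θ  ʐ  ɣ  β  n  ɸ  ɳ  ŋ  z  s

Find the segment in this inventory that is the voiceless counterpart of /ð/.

/θ/

/ð/ is a voiced dental fricative.
The voiceless counterpart is a voiceless dental fricative — in this inventory, /θ/.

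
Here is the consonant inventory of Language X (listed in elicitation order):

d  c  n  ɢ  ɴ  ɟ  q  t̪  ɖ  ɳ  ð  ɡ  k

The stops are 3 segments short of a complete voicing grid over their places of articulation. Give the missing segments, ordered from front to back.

/d̪/, /t/, /ʈ/

Voiceless: /t̪/ (dental), /c/ (palatal), /k/ (velar), /q/ (uvular).
Voiced: /d/ (alveolar), /ɖ/ (retroflex), /ɟ/ (palatal), /ɡ/ (velar), /ɢ/ (uvular).
Gaps, from front to back: dental lacks voiced (/d̪/); alveolar lacks voiceless (/t/); retroflex lacks voiceless (/ʈ/).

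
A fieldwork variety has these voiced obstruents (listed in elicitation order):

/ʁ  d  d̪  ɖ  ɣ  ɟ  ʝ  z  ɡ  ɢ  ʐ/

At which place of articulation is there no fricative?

Stop: /d̪/ (dental), /d/ (alveolar), /ɖ/ (retroflex), /ɟ/ (palatal), /ɡ/ (velar), /ɢ/ (uvular).
Fricative: /z/ (alveolar), /ʐ/ (retroflex), /ʝ/ (palatal), /ɣ/ (velar), /ʁ/ (uvular).
Every place of articulation has a fricative member except dental, where /ð/ would be expected.

dental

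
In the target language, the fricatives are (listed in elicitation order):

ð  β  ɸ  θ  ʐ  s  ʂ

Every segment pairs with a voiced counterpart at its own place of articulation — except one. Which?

Bilabial: /ɸ/ ~ /β/
Dental: /θ/ ~ /ð/
Retroflex: /ʂ/ ~ /ʐ/
Alveolar: only /s/ (voiceless); no voiced partner.
So /s/ is the unpaired segment.

/s/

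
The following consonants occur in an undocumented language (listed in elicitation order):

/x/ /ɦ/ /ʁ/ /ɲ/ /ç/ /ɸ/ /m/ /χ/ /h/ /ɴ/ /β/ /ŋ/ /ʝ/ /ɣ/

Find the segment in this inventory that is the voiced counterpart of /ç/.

/ç/ is a voiceless palatal fricative.
The voiced counterpart is a voiced palatal fricative — in this inventory, /ʝ/.

/ʝ/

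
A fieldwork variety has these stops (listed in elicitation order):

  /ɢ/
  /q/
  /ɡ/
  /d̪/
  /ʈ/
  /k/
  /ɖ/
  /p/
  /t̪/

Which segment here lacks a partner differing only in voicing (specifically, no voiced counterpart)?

/p/

Dental: /t̪/ ~ /d̪/
Retroflex: /ʈ/ ~ /ɖ/
Velar: /k/ ~ /ɡ/
Uvular: /q/ ~ /ɢ/
Bilabial: only /p/ (voiceless); no voiced partner.
So /p/ is the unpaired segment.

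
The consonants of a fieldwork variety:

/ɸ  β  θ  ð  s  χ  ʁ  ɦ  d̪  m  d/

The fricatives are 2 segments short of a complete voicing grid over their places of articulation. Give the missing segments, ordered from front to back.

/z/, /h/

bilabial: voiceless /ɸ/, voiced /β/.
dental: voiceless /θ/, voiced /ð/.
alveolar: voiceless /s/, voiced —.
uvular: voiceless /χ/, voiced /ʁ/.
glottal: voiceless —, voiced /ɦ/.
Gaps, from front to back: alveolar lacks voiced (/z/); glottal lacks voiceless (/h/).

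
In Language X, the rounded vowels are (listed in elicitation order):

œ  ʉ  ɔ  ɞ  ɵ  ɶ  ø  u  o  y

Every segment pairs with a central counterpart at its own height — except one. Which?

/ɶ/

High: /y/ ~ /ʉ/ ~ /u/
High-mid: /ø/ ~ /ɵ/ ~ /o/
Low-mid: /œ/ ~ /ɞ/ ~ /ɔ/
Low: only /ɶ/ (front); no central partner.
So /ɶ/ is the unpaired segment.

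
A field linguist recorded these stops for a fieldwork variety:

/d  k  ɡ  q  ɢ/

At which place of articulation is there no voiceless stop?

alveolar

alveolar: voiceless —, voiced /d/.
velar: voiceless /k/, voiced /ɡ/.
uvular: voiceless /q/, voiced /ɢ/.
Every place of articulation has a voiceless member except alveolar, where /t/ would be expected.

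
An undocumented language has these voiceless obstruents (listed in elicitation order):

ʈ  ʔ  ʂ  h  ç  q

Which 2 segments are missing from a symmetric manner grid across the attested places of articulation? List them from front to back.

Stop: /ʈ/ (retroflex), /q/ (uvular), /ʔ/ (glottal).
Fricative: /ʂ/ (retroflex), /ç/ (palatal), /h/ (glottal).
Gaps, from front to back: palatal lacks stop (/c/); uvular lacks fricative (/χ/).

/c/, /χ/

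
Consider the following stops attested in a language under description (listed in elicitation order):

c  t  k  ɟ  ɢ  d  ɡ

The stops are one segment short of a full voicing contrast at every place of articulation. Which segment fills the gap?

alveolar: voiceless /t/, voiced /d/.
palatal: voiceless /c/, voiced /ɟ/.
velar: voiceless /k/, voiced /ɡ/.
uvular: voiceless —, voiced /ɢ/.
The uvular row has no voiceless member, so the gap is the voiceless uvular stop /q/.

/q/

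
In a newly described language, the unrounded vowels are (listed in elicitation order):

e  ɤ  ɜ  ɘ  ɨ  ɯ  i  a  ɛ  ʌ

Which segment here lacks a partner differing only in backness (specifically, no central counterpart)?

High: /i/ ~ /ɨ/ ~ /ɯ/
High-mid: /e/ ~ /ɘ/ ~ /ɤ/
Low-mid: /ɛ/ ~ /ɜ/ ~ /ʌ/
Low: only /a/ (front); no central partner.
So /a/ is the unpaired segment.

/a/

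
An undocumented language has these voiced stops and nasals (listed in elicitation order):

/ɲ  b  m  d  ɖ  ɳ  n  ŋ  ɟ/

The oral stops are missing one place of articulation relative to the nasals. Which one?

place of articulation  oral stop  nasal   
bilabial          b         m       
alveolar          d         n       
retroflex         ɖ         ɳ       
palatal           ɟ         ɲ       
velar             —         ŋ       
Every place of articulation has an oral stop member except velar, where /ɡ/ would be expected.

velar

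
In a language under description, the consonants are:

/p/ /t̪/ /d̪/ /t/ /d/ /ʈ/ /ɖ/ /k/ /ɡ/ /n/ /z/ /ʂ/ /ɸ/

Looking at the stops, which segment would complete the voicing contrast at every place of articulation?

/b/

place of articulation  voiceless  voiced  
bilabial          p         —       
dental            t̪        d̪      
alveolar          t         d       
retroflex         ʈ         ɖ       
velar             k         ɡ       
The bilabial row has no voiced member, so the gap is the voiced bilabial stop /b/.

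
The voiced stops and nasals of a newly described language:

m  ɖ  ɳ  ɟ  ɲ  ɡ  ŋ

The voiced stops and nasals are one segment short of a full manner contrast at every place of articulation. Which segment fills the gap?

/b/

bilabial: oral stop —, nasal /m/.
retroflex: oral stop /ɖ/, nasal /ɳ/.
palatal: oral stop /ɟ/, nasal /ɲ/.
velar: oral stop /ɡ/, nasal /ŋ/.
The bilabial row has no oral stop member, so the gap is the bilabial oral stop /b/.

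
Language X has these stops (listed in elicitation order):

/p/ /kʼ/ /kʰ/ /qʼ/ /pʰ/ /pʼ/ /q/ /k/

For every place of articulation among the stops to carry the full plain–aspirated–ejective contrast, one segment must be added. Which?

/qʰ/

Plain: /p/ (bilabial), /k/ (velar), /q/ (uvular).
Aspirated: /pʰ/ (bilabial), /kʰ/ (velar).
Ejective: /pʼ/ (bilabial), /kʼ/ (velar), /qʼ/ (uvular).
The uvular row has no aspirated member, so the gap is the aspirated uvular stop /qʰ/.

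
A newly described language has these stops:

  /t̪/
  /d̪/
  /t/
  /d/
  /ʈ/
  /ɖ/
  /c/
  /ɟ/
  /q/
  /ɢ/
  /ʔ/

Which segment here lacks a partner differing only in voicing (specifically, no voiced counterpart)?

Dental: /t̪/ ~ /d̪/
Alveolar: /t/ ~ /d/
Retroflex: /ʈ/ ~ /ɖ/
Palatal: /c/ ~ /ɟ/
Uvular: /q/ ~ /ɢ/
Glottal: only /ʔ/ (voiceless); no voiced partner.
So /ʔ/ is the unpaired segment.

/ʔ/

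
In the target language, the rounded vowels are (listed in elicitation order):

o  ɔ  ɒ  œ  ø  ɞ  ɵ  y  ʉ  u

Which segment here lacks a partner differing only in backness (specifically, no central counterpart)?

High: /y/ ~ /ʉ/ ~ /u/
High-mid: /ø/ ~ /ɵ/ ~ /o/
Low-mid: /œ/ ~ /ɞ/ ~ /ɔ/
Low: only /ɒ/ (back); no central partner.
So /ɒ/ is the unpaired segment.

/ɒ/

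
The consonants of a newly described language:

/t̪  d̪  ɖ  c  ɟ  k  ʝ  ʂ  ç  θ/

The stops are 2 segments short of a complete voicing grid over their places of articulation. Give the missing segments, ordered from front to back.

/ʈ/, /ɡ/

place of articulation  voiceless  voiced  
dental            t̪        d̪      
retroflex         —         ɖ       
palatal           c         ɟ       
velar             k         —       
Gaps, from front to back: retroflex lacks voiceless (/ʈ/); velar lacks voiced (/ɡ/).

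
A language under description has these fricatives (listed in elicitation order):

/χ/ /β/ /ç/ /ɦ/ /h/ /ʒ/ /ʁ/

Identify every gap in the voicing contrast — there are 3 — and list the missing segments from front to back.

/ɸ/, /ʃ/, /ʝ/

Voiceless: /ç/ (palatal), /χ/ (uvular), /h/ (glottal).
Voiced: /β/ (bilabial), /ʒ/ (postalveolar), /ʁ/ (uvular), /ɦ/ (glottal).
Gaps, from front to back: bilabial lacks voiceless (/ɸ/); postalveolar lacks voiceless (/ʃ/); palatal lacks voiced (/ʝ/).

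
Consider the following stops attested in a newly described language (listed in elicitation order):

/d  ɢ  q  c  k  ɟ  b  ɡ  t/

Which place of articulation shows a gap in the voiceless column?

bilabial

Voiceless: /t/ (alveolar), /c/ (palatal), /k/ (velar), /q/ (uvular).
Voiced: /b/ (bilabial), /d/ (alveolar), /ɟ/ (palatal), /ɡ/ (velar), /ɢ/ (uvular).
Every place of articulation has a voiceless member except bilabial, where /p/ would be expected.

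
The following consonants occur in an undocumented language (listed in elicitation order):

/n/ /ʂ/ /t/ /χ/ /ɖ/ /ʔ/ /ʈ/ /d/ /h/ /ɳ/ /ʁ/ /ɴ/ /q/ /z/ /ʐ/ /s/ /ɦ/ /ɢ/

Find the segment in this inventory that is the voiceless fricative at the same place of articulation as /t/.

/t/ is a voiceless alveolar stop.
The voiceless fricative at the same place is a voiceless alveolar fricative — in this inventory, /s/.

/s/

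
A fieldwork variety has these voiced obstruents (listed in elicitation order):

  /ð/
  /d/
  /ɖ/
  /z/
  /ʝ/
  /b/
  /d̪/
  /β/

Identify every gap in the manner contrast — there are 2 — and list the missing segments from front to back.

/ʐ/, /ɟ/

Stop: /b/ (bilabial), /d̪/ (dental), /d/ (alveolar), /ɖ/ (retroflex).
Fricative: /β/ (bilabial), /ð/ (dental), /z/ (alveolar), /ʝ/ (palatal).
Gaps, from front to back: retroflex lacks fricative (/ʐ/); palatal lacks stop (/ɟ/).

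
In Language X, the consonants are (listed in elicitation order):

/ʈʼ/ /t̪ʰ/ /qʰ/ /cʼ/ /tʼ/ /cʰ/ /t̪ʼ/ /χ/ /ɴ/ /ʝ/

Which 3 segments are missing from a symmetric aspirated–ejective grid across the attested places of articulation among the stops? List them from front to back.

/tʰ/, /ʈʰ/, /qʼ/

dental: aspirated /t̪ʰ/, ejective /t̪ʼ/.
alveolar: aspirated —, ejective /tʼ/.
retroflex: aspirated —, ejective /ʈʼ/.
palatal: aspirated /cʰ/, ejective /cʼ/.
uvular: aspirated /qʰ/, ejective —.
Gaps, from front to back: alveolar lacks aspirated (/tʰ/); retroflex lacks aspirated (/ʈʰ/); uvular lacks ejective (/qʼ/).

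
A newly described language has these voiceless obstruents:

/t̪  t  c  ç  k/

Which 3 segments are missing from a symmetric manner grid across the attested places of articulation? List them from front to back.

/θ/, /s/, /x/

Stop: /t̪/ (dental), /t/ (alveolar), /c/ (palatal), /k/ (velar).
Fricative: /ç/ (palatal).
Gaps, from front to back: dental lacks fricative (/θ/); alveolar lacks fricative (/s/); velar lacks fricative (/x/).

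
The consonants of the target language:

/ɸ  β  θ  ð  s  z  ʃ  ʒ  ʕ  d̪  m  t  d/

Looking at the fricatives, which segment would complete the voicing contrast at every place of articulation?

/ħ/

bilabial: voiceless /ɸ/, voiced /β/.
dental: voiceless /θ/, voiced /ð/.
alveolar: voiceless /s/, voiced /z/.
postalveolar: voiceless /ʃ/, voiced /ʒ/.
pharyngeal: voiceless —, voiced /ʕ/.
The pharyngeal row has no voiceless member, so the gap is the voiceless pharyngeal fricative /ħ/.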